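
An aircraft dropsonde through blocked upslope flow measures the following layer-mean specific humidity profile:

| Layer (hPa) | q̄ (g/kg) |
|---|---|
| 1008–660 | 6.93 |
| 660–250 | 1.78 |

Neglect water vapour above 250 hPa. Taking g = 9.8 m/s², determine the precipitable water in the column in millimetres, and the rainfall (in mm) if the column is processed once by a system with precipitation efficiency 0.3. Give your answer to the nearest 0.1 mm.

Precipitable water is the column-integrated vapour mass per unit area: PW = (1/g) Σ q̄ Δp, with q in kg/kg and Δp in Pa (1 kg/m² of water = 1 mm).
Layer 1008–660 hPa: Δp = 348 hPa = 34800 Pa, q̄ = 0.00693 kg/kg → 0.00693 × 34800 / 9.8 = 24.61 mm
Layer 660–250 hPa: Δp = 410 hPa = 41000 Pa, q̄ = 0.00178 kg/kg → 0.00178 × 41000 / 9.8 = 7.45 mm
PW = 24.61 + 7.45 = 32.06 ≈ 32.1 mm.
Rainfall = ε × PW = 0.3 × 32.1 = 9.6 mm.

PW ≈ 32.1 mm; rainfall ≈ 9.6 mm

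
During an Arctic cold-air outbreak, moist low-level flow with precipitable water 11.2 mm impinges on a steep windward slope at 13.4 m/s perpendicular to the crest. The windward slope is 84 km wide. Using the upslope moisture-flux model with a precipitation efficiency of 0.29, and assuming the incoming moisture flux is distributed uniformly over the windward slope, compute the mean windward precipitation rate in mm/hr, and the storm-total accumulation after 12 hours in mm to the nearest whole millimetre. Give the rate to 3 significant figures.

R ≈ 1.87 mm/hr; total ≈ 22 mm

Incoming column moisture flux per unit ridge length: F = V × PW = 13.4 × 11.2 = 150.08 mm·m/s.
Spread over the 84 km slope with efficiency ε = 0.29: R = ε·F/W = 0.29 × 150.08 / 84000 m = 5.181e-04 mm/s.
R = 5.181e-04 × 3600 = 1.87 mm/hr.
Over 12 h: total = 1.87 × 12 = 22.44 ≈ 22 mm.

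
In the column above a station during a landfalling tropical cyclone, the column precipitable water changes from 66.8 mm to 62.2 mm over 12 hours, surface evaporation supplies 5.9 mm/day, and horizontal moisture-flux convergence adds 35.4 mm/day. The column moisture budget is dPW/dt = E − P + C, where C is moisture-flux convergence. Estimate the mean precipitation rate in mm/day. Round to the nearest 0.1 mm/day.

P ≈ 50.5 mm/day

dPW/dt = (62.2 − 66.8) mm / (12/24 day) = -9.200 mm/day.
P = E + C − dPW/dt = 5.9 + (35.4) − (-9.200) = 50.5 mm/day.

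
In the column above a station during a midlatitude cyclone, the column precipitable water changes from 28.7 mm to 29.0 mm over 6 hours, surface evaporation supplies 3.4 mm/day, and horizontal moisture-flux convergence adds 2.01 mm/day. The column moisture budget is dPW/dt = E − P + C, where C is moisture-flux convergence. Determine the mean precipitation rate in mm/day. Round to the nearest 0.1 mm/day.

P ≈ 4.2 mm/day

dPW/dt = (29.0 − 28.7) mm / (6/24 day) = +1.200 mm/day.
P = E + C − dPW/dt = 3.4 + (2.01) − (+1.200) = 4.2 mm/day.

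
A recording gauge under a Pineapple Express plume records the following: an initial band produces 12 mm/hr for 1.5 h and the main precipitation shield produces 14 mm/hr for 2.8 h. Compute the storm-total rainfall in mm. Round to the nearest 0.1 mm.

Total = Σ Rᵢ Δtᵢ = 12 × 1.5 + 14 × 2.8
      = 18 + 39.2 = 57.2 mm.

total ≈ 57.2 mm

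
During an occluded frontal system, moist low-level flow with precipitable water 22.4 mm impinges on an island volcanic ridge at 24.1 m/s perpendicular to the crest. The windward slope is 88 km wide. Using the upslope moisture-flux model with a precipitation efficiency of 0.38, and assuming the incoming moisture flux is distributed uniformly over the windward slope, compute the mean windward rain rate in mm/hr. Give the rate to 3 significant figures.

R ≈ 8.39 mm/hr

Incoming column moisture flux per unit ridge length: F = V × PW = 24.1 × 22.4 = 539.84 mm·m/s.
Spread over the 88 km slope with efficiency ε = 0.38: R = ε·F/W = 0.38 × 539.84 / 88000 m = 2.331e-03 mm/s.
R = 2.331e-03 × 3600 = 8.39 mm/hr.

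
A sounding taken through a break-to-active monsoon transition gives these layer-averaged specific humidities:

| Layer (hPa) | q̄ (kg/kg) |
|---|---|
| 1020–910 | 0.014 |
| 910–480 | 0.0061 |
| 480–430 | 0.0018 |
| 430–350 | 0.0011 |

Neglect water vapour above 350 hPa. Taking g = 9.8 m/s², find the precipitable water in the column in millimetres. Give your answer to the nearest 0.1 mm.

Precipitable water is the column-integrated vapour mass per unit area: PW = (1/g) Σ q̄ Δp, with q in kg/kg and Δp in Pa (1 kg/m² of water = 1 mm).
Layer 1020–910 hPa: Δp = 110 hPa = 11000 Pa, q̄ = 0.014 kg/kg → 0.014 × 11000 / 9.8 = 15.71 mm
Layer 910–480 hPa: Δp = 430 hPa = 43000 Pa, q̄ = 0.0061 kg/kg → 0.0061 × 43000 / 9.8 = 26.77 mm
Layer 480–430 hPa: Δp = 50 hPa = 5000 Pa, q̄ = 0.0018 kg/kg → 0.0018 × 5000 / 9.8 = 0.92 mm
Layer 430–350 hPa: Δp = 80 hPa = 8000 Pa, q̄ = 0.0011 kg/kg → 0.0011 × 8000 / 9.8 = 0.90 mm
PW = 15.71 + 26.77 + 0.92 + 0.90 = 44.30 ≈ 44.3 mm.

PW ≈ 44.3 mm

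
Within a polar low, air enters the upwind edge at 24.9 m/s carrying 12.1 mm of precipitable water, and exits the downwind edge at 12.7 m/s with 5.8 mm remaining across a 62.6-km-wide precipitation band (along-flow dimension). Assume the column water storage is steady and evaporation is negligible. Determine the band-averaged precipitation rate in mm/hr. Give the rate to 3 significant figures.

Column moisture flux per unit crosswind length is F = V × PW.
Inflow: F_in = 24.9 × 12.1 = 301.29 mm·m/s
Outflow: F_out = 12.7 × 5.8 = 73.66 mm·m/s
Steady-state rate R = (F_in − F_out)/L = (301.29 − 73.66) / 62600 m = 3.636e-03 mm/s.
R = 3.636e-03 × 3600 = 13.1 mm/hr.

R ≈ 13.1 mm/hr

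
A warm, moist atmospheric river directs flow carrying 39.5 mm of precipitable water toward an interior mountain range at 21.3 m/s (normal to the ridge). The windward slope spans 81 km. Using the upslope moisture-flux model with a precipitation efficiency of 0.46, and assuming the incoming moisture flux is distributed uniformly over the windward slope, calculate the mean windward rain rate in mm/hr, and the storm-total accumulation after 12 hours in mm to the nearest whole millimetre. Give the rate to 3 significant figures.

R ≈ 17.2 mm/hr; total ≈ 206 mm

Incoming column moisture flux per unit ridge length: F = V × PW = 21.3 × 39.5 = 841.35 mm·m/s.
Spread over the 81 km slope with efficiency ε = 0.46: R = ε·F/W = 0.46 × 841.35 / 81000 m = 4.778e-03 mm/s.
R = 4.778e-03 × 3600 = 17.2 mm/hr.
Over 12 h: total = 17.2 × 12 = 206.4 ≈ 206 mm.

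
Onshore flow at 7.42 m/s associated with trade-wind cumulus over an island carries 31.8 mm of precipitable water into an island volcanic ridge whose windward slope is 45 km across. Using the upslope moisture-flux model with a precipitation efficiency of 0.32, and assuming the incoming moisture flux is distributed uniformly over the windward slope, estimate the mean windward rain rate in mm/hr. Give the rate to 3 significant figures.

Incoming column moisture flux per unit ridge length: F = V × PW = 7.42 × 31.8 = 235.956 mm·m/s.
Spread over the 45 km slope with efficiency ε = 0.32: R = ε·F/W = 0.32 × 235.956 / 45000 m = 1.678e-03 mm/s.
R = 1.678e-03 × 3600 = 6.04 mm/hr.

R ≈ 6.04 mm/hr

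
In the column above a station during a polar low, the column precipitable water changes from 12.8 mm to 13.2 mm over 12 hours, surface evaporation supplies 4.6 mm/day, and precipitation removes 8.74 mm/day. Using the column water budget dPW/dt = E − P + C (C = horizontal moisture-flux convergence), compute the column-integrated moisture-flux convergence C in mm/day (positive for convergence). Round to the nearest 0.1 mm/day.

C ≈ 4.9 mm/day

dPW/dt = (13.2 − 12.8) mm / (12/24 day) = +0.800 mm/day.
C = dPW/dt − E + P = (+0.800) − 4.6 + 8.74 = 4.9 mm/day.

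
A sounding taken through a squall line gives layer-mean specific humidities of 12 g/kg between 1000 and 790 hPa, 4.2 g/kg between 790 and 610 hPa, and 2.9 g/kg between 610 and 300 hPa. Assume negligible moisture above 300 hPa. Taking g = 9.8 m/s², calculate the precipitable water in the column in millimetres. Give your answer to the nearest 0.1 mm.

Precipitable water is the column-integrated vapour mass per unit area: PW = (1/g) Σ q̄ Δp, with q in kg/kg and Δp in Pa (1 kg/m² of water = 1 mm).
Layer 1000–790 hPa: Δp = 210 hPa = 21000 Pa, q̄ = 0.012 kg/kg → 0.012 × 21000 / 9.8 = 25.71 mm
Layer 790–610 hPa: Δp = 180 hPa = 18000 Pa, q̄ = 0.0042 kg/kg → 0.0042 × 18000 / 9.8 = 7.71 mm
Layer 610–300 hPa: Δp = 310 hPa = 31000 Pa, q̄ = 0.0029 kg/kg → 0.0029 × 31000 / 9.8 = 9.17 mm
PW = 25.71 + 7.71 + 9.17 = 42.59 ≈ 42.6 mm.

PW ≈ 42.6 mm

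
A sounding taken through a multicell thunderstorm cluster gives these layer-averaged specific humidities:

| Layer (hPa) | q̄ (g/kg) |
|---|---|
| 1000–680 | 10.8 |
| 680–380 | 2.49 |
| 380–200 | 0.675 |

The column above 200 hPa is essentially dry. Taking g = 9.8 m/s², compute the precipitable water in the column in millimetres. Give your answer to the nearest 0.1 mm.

PW ≈ 44.1 mm

Precipitable water is the column-integrated vapour mass per unit area: PW = (1/g) Σ q̄ Δp, with q in kg/kg and Δp in Pa (1 kg/m² of water = 1 mm).
Layer 1000–680 hPa: Δp = 320 hPa = 32000 Pa, q̄ = 0.0108 kg/kg → 0.0108 × 32000 / 9.8 = 35.27 mm
Layer 680–380 hPa: Δp = 300 hPa = 30000 Pa, q̄ = 0.00249 kg/kg → 0.00249 × 30000 / 9.8 = 7.62 mm
Layer 380–200 hPa: Δp = 180 hPa = 18000 Pa, q̄ = 0.000675 kg/kg → 0.000675 × 18000 / 9.8 = 1.24 mm
PW = 35.27 + 7.62 + 1.24 = 44.13 ≈ 44.1 mm.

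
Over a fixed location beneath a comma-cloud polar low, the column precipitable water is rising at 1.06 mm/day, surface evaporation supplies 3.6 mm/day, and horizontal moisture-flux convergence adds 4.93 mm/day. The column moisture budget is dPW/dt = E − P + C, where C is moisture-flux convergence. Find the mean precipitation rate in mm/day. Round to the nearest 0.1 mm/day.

dPW/dt = +1.06 mm/day.
P = E + C − dPW/dt = 3.6 + (4.93) − (+1.06) = 7.5 mm/day.

P ≈ 7.5 mm/day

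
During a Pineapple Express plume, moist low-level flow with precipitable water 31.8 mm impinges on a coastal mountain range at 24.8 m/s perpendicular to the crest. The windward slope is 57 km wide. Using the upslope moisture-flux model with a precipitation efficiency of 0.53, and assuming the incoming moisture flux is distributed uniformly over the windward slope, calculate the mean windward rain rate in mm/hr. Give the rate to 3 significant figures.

Incoming column moisture flux per unit ridge length: F = V × PW = 24.8 × 31.8 = 788.64 mm·m/s.
Spread over the 57 km slope with efficiency ε = 0.53: R = ε·F/W = 0.53 × 788.64 / 57000 m = 7.333e-03 mm/s.
R = 7.333e-03 × 3600 = 26.4 mm/hr.

R ≈ 26.4 mm/hr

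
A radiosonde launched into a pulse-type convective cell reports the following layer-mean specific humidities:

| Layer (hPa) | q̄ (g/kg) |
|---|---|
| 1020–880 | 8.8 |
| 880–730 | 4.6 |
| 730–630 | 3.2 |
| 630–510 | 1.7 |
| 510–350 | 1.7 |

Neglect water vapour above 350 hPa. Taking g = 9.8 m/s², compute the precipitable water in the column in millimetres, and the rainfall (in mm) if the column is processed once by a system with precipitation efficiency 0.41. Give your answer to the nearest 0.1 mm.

PW ≈ 27.7 mm; rainfall ≈ 11.4 mm

Precipitable water is the column-integrated vapour mass per unit area: PW = (1/g) Σ q̄ Δp, with q in kg/kg and Δp in Pa (1 kg/m² of water = 1 mm).
Layer 1020–880 hPa: Δp = 140 hPa = 14000 Pa, q̄ = 0.0088 kg/kg → 0.0088 × 14000 / 9.8 = 12.57 mm
Layer 880–730 hPa: Δp = 150 hPa = 15000 Pa, q̄ = 0.0046 kg/kg → 0.0046 × 15000 / 9.8 = 7.04 mm
Layer 730–630 hPa: Δp = 100 hPa = 10000 Pa, q̄ = 0.0032 kg/kg → 0.0032 × 10000 / 9.8 = 3.27 mm
Layer 630–510 hPa: Δp = 120 hPa = 12000 Pa, q̄ = 0.0017 kg/kg → 0.0017 × 12000 / 9.8 = 2.08 mm
Layer 510–350 hPa: Δp = 160 hPa = 16000 Pa, q̄ = 0.0017 kg/kg → 0.0017 × 16000 / 9.8 = 2.78 mm
PW = 12.57 + 7.04 + 3.27 + 2.08 + 2.78 = 27.74 ≈ 27.7 mm.
Rainfall = ε × PW = 0.41 × 27.7 = 11.4 mm.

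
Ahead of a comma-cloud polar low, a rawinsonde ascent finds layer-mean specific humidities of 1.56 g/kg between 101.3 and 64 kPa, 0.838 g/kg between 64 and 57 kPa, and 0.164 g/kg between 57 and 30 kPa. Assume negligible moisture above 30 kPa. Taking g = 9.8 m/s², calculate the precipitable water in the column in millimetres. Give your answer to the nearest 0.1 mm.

Precipitable water is the column-integrated vapour mass per unit area: PW = (1/g) Σ q̄ Δp, with q in kg/kg and Δp in Pa (1 kg/m² of water = 1 mm).
Layer 101.3–64 kPa: Δp = 373 hPa = 37300 Pa, q̄ = 0.00156 kg/kg → 0.00156 × 37300 / 9.8 = 5.94 mm
Layer 64–57 kPa: Δp = 70 hPa = 7000 Pa, q̄ = 0.000838 kg/kg → 0.000838 × 7000 / 9.8 = 0.60 mm
Layer 57–30 kPa: Δp = 270 hPa = 27000 Pa, q̄ = 0.000164 kg/kg → 0.000164 × 27000 / 9.8 = 0.45 mm
PW = 5.94 + 0.60 + 0.45 = 6.99 ≈ 7.0 mm.

PW ≈ 7.0 mm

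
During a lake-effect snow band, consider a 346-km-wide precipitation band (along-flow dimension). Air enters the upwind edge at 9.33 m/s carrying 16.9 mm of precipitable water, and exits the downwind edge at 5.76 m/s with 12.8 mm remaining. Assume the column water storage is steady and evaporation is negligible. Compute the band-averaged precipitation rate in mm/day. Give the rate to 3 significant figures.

R ≈ 21.0 mm/day

Column moisture flux per unit crosswind length is F = V × PW.
Inflow: F_in = 9.33 × 16.9 = 157.677 mm·m/s
Outflow: F_out = 5.76 × 12.8 = 73.728 mm·m/s
Steady-state rate R = (F_in − F_out)/L = (157.677 − 73.728) / 346000 m = 2.426e-04 mm/s.
R = 2.426e-04 × 3600 × 24 = 21.0 mm/day.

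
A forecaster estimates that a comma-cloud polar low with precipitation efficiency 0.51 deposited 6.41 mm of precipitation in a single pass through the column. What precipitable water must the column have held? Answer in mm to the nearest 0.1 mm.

PW ≈ 12.6 mm

PW = precipitation / ε = 6.41 / 0.51 = 12.6 mm.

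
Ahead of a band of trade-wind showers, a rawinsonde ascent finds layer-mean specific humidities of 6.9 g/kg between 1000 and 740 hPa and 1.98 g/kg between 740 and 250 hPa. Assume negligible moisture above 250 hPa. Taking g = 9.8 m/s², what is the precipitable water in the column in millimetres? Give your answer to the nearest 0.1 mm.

PW ≈ 28.2 mm

Precipitable water is the column-integrated vapour mass per unit area: PW = (1/g) Σ q̄ Δp, with q in kg/kg and Δp in Pa (1 kg/m² of water = 1 mm).
Layer 1000–740 hPa: Δp = 260 hPa = 26000 Pa, q̄ = 0.0069 kg/kg → 0.0069 × 26000 / 9.8 = 18.31 mm
Layer 740–250 hPa: Δp = 490 hPa = 49000 Pa, q̄ = 0.00198 kg/kg → 0.00198 × 49000 / 9.8 = 9.90 mm
PW = 18.31 + 9.90 = 28.21 ≈ 28.2 mm.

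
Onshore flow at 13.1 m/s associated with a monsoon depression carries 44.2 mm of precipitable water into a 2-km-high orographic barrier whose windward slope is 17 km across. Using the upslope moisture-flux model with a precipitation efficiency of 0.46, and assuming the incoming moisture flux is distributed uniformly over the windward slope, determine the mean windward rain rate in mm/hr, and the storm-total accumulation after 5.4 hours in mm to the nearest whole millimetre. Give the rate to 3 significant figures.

R ≈ 56.4 mm/hr; total ≈ 305 mm

Incoming column moisture flux per unit ridge length: F = V × PW = 13.1 × 44.2 = 579.02 mm·m/s.
Spread over the 17 km slope with efficiency ε = 0.46: R = ε·F/W = 0.46 × 579.02 / 17000 m = 1.567e-02 mm/s.
R = 1.567e-02 × 3600 = 56.4 mm/hr.
Over 5.4 h: total = 56.4 × 5.4 = 304.56 ≈ 305 mm.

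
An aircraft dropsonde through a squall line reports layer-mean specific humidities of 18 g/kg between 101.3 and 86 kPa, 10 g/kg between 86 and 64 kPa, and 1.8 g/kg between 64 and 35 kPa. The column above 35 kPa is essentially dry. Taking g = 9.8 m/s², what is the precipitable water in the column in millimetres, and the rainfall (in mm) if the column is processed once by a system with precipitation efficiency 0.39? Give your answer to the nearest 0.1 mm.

PW ≈ 55.9 mm; rainfall ≈ 21.8 mm

Precipitable water is the column-integrated vapour mass per unit area: PW = (1/g) Σ q̄ Δp, with q in kg/kg and Δp in Pa (1 kg/m² of water = 1 mm).
Layer 101.3–86 kPa: Δp = 153 hPa = 15300 Pa, q̄ = 0.018 kg/kg → 0.018 × 15300 / 9.8 = 28.10 mm
Layer 86–64 kPa: Δp = 220 hPa = 22000 Pa, q̄ = 0.01 kg/kg → 0.01 × 22000 / 9.8 = 22.45 mm
Layer 64–35 kPa: Δp = 290 hPa = 29000 Pa, q̄ = 0.0018 kg/kg → 0.0018 × 29000 / 9.8 = 5.33 mm
PW = 28.10 + 22.45 + 5.33 = 55.88 ≈ 55.9 mm.
Rainfall = ε × PW = 0.39 × 55.9 = 21.8 mm.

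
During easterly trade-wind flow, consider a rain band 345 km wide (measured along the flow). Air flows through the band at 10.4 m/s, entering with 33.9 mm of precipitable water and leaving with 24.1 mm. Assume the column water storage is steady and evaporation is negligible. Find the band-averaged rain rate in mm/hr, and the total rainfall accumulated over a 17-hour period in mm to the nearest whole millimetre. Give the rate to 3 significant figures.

R ≈ 1.06 mm/hr; total ≈ 18 mm

Column moisture flux per unit crosswind length is F = V × PW.
Inflow: F_in = 10.4 × 33.9 = 352.56 mm·m/s
Outflow: F_out = 10.4 × 24.1 = 250.64 mm·m/s
Steady-state rate R = (F_in − F_out)/L = (352.56 − 250.64) / 345000 m = 2.954e-04 mm/s.
R = 2.954e-04 × 3600 = 1.06 mm/hr.
Over 17 h: total = 1.06 × 17 = 18.02 ≈ 18 mm.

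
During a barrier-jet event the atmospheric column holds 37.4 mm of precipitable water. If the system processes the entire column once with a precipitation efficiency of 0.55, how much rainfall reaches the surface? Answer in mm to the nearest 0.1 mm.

rainfall ≈ 20.6 mm

Rainfall = ε × PW = 0.55 × 37.4 = 20.6 mm.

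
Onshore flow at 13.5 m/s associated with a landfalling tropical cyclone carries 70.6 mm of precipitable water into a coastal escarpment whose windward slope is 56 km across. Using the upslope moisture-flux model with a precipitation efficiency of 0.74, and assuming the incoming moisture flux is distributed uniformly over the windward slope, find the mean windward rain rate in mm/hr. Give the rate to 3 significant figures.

R ≈ 45.3 mm/hr

Incoming column moisture flux per unit ridge length: F = V × PW = 13.5 × 70.6 = 953.1 mm·m/s.
Spread over the 56 km slope with efficiency ε = 0.74: R = ε·F/W = 0.74 × 953.1 / 56000 m = 1.259e-02 mm/s.
R = 1.259e-02 × 3600 = 45.3 mm/hr.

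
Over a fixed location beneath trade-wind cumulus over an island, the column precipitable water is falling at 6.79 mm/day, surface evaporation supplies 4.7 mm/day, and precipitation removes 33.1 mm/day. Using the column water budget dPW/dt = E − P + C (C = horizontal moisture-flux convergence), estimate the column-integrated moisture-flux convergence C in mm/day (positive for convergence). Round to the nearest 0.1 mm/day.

C ≈ 21.6 mm/day

dPW/dt = -6.79 mm/day.
C = dPW/dt − E + P = (-6.79) − 4.7 + 33.1 = 21.6 mm/day.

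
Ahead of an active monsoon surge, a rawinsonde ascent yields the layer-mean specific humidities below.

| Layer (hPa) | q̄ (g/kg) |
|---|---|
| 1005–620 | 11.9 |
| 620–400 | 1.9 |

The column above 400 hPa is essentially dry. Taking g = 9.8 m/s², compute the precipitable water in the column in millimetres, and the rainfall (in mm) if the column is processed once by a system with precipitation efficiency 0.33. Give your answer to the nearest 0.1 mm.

Precipitable water is the column-integrated vapour mass per unit area: PW = (1/g) Σ q̄ Δp, with q in kg/kg and Δp in Pa (1 kg/m² of water = 1 mm).
Layer 1005–620 hPa: Δp = 385 hPa = 38500 Pa, q̄ = 0.0119 kg/kg → 0.0119 × 38500 / 9.8 = 46.75 mm
Layer 620–400 hPa: Δp = 220 hPa = 22000 Pa, q̄ = 0.0019 kg/kg → 0.0019 × 22000 / 9.8 = 4.27 mm
PW = 46.75 + 4.27 = 51.02 ≈ 51.0 mm.
Rainfall = ε × PW = 0.33 × 51.0 = 16.8 mm.

PW ≈ 51.0 mm; rainfall ≈ 16.8 mm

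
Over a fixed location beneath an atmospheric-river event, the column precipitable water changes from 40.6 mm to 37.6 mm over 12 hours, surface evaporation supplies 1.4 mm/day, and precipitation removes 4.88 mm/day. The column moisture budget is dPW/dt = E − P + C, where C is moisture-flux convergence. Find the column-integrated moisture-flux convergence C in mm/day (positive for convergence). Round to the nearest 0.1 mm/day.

C ≈ -2.5 mm/day

dPW/dt = (37.6 − 40.6) mm / (12/24 day) = -6.000 mm/day.
C = dPW/dt − E + P = (-6.000) − 1.4 + 4.88 = -2.5 mm/day.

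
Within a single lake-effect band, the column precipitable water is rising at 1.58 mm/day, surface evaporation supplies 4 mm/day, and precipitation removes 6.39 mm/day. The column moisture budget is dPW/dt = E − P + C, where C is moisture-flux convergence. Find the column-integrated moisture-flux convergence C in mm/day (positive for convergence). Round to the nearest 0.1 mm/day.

dPW/dt = +1.58 mm/day.
C = dPW/dt − E + P = (+1.58) − 4 + 6.39 = 4.0 mm/day.

C ≈ 4.0 mm/day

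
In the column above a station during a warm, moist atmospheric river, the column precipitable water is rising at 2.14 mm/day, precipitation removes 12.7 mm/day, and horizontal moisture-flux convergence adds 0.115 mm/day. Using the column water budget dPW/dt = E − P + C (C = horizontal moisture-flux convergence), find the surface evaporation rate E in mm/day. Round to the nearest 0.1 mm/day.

E ≈ 14.7 mm/day

dPW/dt = +2.14 mm/day.
E = dPW/dt + P − C = (+2.14) + 12.7 − (0.115) = 14.7 mm/day.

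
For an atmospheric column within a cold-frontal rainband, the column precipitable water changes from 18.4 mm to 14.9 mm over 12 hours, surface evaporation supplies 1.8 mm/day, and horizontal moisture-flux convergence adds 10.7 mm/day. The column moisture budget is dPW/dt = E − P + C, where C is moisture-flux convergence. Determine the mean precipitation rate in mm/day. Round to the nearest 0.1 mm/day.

P ≈ 19.5 mm/day

dPW/dt = (14.9 − 18.4) mm / (12/24 day) = -7.000 mm/day.
P = E + C − dPW/dt = 1.8 + (10.7) − (-7.000) = 19.5 mm/day.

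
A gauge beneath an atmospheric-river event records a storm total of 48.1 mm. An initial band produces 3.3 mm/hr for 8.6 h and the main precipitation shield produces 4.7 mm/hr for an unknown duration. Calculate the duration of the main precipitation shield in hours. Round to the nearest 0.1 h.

Known phases: 3.3 × 8.6 = 28.38 mm.
Remaining depth = 48.1 − 28.38 = 19.72 mm.
Duration = 19.72 / 4.7 = 4.2 h.

duration ≈ 4.2 h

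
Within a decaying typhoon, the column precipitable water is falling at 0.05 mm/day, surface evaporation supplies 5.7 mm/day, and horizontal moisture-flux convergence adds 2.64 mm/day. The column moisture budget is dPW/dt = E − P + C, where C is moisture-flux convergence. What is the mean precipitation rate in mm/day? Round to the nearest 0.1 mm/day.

dPW/dt = -0.05 mm/day.
P = E + C − dPW/dt = 5.7 + (2.64) − (-0.05) = 8.4 mm/day.

P ≈ 8.4 mm/day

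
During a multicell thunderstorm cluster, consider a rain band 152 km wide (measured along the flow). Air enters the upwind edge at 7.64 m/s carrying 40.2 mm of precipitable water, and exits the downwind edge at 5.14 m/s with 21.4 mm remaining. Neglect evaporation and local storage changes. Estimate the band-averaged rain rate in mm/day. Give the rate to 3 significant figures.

R ≈ 112 mm/day

Column moisture flux per unit crosswind length is F = V × PW.
Inflow: F_in = 7.64 × 40.2 = 307.128 mm·m/s
Outflow: F_out = 5.14 × 21.4 = 109.996 mm·m/s
Steady-state rate R = (F_in − F_out)/L = (307.128 − 109.996) / 152000 m = 1.297e-03 mm/s.
R = 1.297e-03 × 3600 × 24 = 112 mm/day.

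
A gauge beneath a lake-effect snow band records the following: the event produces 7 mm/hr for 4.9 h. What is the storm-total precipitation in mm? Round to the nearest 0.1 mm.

total ≈ 34.3 mm

Total = Σ Rᵢ Δtᵢ = 7 × 4.9
      = 34.3 = 34.3 mm.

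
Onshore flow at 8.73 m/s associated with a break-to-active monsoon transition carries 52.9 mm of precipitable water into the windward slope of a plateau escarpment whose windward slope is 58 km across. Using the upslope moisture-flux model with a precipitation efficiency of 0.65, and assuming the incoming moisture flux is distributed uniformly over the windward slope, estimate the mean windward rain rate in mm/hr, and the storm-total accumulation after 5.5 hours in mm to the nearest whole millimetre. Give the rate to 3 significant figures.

R ≈ 18.6 mm/hr; total ≈ 102 mm

Incoming column moisture flux per unit ridge length: F = V × PW = 8.73 × 52.9 = 461.817 mm·m/s.
Spread over the 58 km slope with efficiency ε = 0.65: R = ε·F/W = 0.65 × 461.817 / 58000 m = 5.176e-03 mm/s.
R = 5.176e-03 × 3600 = 18.6 mm/hr.
Over 5.5 h: total = 18.6 × 5.5 = 102.3 ≈ 102 mm.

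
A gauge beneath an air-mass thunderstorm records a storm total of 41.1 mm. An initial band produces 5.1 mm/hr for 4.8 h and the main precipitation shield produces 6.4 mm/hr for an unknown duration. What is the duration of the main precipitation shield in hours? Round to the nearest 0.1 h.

Known phases: 5.1 × 4.8 = 24.48 mm.
Remaining depth = 41.1 − 24.48 = 16.62 mm.
Duration = 16.62 / 6.4 = 2.6 h.

duration ≈ 2.6 h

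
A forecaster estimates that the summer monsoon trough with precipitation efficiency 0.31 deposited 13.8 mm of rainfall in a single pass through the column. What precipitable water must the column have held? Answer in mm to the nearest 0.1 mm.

PW ≈ 44.5 mm

PW = rainfall / ε = 13.8 / 0.31 = 44.5 mm.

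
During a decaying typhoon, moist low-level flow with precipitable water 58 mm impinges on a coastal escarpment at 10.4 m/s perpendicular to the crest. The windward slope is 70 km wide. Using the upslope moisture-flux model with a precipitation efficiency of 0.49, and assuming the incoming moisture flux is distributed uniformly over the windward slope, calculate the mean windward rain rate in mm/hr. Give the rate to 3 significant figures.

Incoming column moisture flux per unit ridge length: F = V × PW = 10.4 × 58 = 603.2 mm·m/s.
Spread over the 70 km slope with efficiency ε = 0.49: R = ε·F/W = 0.49 × 603.2 / 70000 m = 4.222e-03 mm/s.
R = 4.222e-03 × 3600 = 15.2 mm/hr.

R ≈ 15.2 mm/hr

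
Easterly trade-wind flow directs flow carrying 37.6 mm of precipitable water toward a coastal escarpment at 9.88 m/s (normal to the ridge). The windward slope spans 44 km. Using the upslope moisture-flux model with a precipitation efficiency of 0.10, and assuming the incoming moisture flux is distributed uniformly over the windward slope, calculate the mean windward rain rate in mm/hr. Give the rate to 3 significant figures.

Incoming column moisture flux per unit ridge length: F = V × PW = 9.88 × 37.6 = 371.488 mm·m/s.
Spread over the 44 km slope with efficiency ε = 0.10: R = ε·F/W = 0.10 × 371.488 / 44000 m = 8.443e-04 mm/s.
R = 8.443e-04 × 3600 = 3.04 mm/hr.

R ≈ 3.04 mm/hr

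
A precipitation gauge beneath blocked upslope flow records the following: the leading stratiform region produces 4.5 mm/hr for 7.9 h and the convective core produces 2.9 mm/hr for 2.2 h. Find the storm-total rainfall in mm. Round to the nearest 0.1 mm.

Total = Σ Rᵢ Δtᵢ = 4.5 × 7.9 + 2.9 × 2.2
      = 35.55 + 6.38 = 41.9 mm.

total ≈ 41.9 mm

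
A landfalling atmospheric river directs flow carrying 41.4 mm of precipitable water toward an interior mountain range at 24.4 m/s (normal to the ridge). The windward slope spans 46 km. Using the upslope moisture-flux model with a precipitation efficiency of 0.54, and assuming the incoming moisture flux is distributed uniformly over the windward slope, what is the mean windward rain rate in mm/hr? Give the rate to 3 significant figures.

Incoming column moisture flux per unit ridge length: F = V × PW = 24.4 × 41.4 = 1010.16 mm·m/s.
Spread over the 46 km slope with efficiency ε = 0.54: R = ε·F/W = 0.54 × 1010.16 / 46000 m = 1.186e-02 mm/s.
R = 1.186e-02 × 3600 = 42.7 mm/hr.

R ≈ 42.7 mm/hr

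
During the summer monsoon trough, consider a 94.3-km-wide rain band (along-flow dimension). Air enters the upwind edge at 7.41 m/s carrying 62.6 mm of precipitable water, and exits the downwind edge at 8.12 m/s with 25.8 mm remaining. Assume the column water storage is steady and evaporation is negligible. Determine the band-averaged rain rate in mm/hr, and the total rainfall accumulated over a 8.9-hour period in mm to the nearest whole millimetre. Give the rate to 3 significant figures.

R ≈ 9.71 mm/hr; total ≈ 86 mm

Column moisture flux per unit crosswind length is F = V × PW.
Inflow: F_in = 7.41 × 62.6 = 463.866 mm·m/s
Outflow: F_out = 8.12 × 25.8 = 209.496 mm·m/s
Steady-state rate R = (F_in − F_out)/L = (463.866 − 209.496) / 94300 m = 2.697e-03 mm/s.
R = 2.697e-03 × 3600 = 9.71 mm/hr.
Over 8.9 h: total = 9.71 × 8.9 = 86.419 ≈ 86 mm.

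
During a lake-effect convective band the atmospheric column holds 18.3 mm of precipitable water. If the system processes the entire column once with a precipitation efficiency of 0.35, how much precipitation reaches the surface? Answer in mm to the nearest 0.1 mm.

precipitation ≈ 6.4 mm

Precipitation = ε × PW = 0.35 × 18.3 = 6.4 mm.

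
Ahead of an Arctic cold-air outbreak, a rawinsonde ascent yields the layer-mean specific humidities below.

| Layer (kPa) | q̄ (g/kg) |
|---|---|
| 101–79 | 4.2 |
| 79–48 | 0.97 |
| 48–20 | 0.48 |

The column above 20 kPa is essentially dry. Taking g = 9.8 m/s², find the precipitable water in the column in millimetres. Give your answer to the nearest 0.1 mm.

PW ≈ 13.9 mm

Precipitable water is the column-integrated vapour mass per unit area: PW = (1/g) Σ q̄ Δp, with q in kg/kg and Δp in Pa (1 kg/m² of water = 1 mm).
Layer 101–79 kPa: Δp = 220 hPa = 22000 Pa, q̄ = 0.0042 kg/kg → 0.0042 × 22000 / 9.8 = 9.43 mm
Layer 79–48 kPa: Δp = 310 hPa = 31000 Pa, q̄ = 0.00097 kg/kg → 0.00097 × 31000 / 9.8 = 3.07 mm
Layer 48–20 kPa: Δp = 280 hPa = 28000 Pa, q̄ = 0.00048 kg/kg → 0.00048 × 28000 / 9.8 = 1.37 mm
PW = 9.43 + 3.07 + 1.37 = 13.87 ≈ 13.9 mm.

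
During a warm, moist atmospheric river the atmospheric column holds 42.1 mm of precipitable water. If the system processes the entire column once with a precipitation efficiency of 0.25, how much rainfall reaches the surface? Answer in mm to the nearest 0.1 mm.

Rainfall = ε × PW = 0.25 × 42.1 = 10.5 mm.

rainfall ≈ 10.5 mm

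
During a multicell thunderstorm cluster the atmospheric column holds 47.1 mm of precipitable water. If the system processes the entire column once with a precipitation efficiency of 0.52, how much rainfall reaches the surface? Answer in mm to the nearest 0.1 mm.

Rainfall = ε × PW = 0.52 × 47.1 = 24.5 mm.

rainfall ≈ 24.5 mm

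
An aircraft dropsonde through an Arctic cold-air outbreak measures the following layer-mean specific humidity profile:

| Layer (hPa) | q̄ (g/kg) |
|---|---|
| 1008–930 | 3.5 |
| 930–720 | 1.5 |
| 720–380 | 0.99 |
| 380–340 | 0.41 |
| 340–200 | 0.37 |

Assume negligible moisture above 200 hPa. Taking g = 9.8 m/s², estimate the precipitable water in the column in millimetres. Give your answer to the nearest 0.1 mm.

PW ≈ 10.1 mm

Precipitable water is the column-integrated vapour mass per unit area: PW = (1/g) Σ q̄ Δp, with q in kg/kg and Δp in Pa (1 kg/m² of water = 1 mm).
Layer 1008–930 hPa: Δp = 78 hPa = 7800 Pa, q̄ = 0.0035 kg/kg → 0.0035 × 7800 / 9.8 = 2.79 mm
Layer 930–720 hPa: Δp = 210 hPa = 21000 Pa, q̄ = 0.0015 kg/kg → 0.0015 × 21000 / 9.8 = 3.21 mm
Layer 720–380 hPa: Δp = 340 hPa = 34000 Pa, q̄ = 0.00099 kg/kg → 0.00099 × 34000 / 9.8 = 3.43 mm
Layer 380–340 hPa: Δp = 40 hPa = 4000 Pa, q̄ = 0.00041 kg/kg → 0.00041 × 4000 / 9.8 = 0.17 mm
Layer 340–200 hPa: Δp = 140 hPa = 14000 Pa, q̄ = 0.00037 kg/kg → 0.00037 × 14000 / 9.8 = 0.53 mm
PW = 2.79 + 3.21 + 3.43 + 0.17 + 0.53 = 10.13 ≈ 10.1 mm.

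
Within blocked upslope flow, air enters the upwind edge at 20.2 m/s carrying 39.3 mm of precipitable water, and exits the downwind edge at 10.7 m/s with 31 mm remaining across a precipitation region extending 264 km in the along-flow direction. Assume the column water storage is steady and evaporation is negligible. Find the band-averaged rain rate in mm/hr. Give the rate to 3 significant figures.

R ≈ 6.30 mm/hr

Column moisture flux per unit crosswind length is F = V × PW.
Inflow: F_in = 20.2 × 39.3 = 793.86 mm·m/s
Outflow: F_out = 10.7 × 31 = 331.7 mm·m/s
Steady-state rate R = (F_in − F_out)/L = (793.86 − 331.7) / 264000 m = 1.751e-03 mm/s.
R = 1.751e-03 × 3600 = 6.30 mm/hr.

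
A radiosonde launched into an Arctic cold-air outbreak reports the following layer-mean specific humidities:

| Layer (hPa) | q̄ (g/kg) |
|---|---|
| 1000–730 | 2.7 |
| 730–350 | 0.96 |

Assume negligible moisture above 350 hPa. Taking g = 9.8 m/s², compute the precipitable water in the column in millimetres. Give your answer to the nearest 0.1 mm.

Precipitable water is the column-integrated vapour mass per unit area: PW = (1/g) Σ q̄ Δp, with q in kg/kg and Δp in Pa (1 kg/m² of water = 1 mm).
Layer 1000–730 hPa: Δp = 270 hPa = 27000 Pa, q̄ = 0.0027 kg/kg → 0.0027 × 27000 / 9.8 = 7.44 mm
Layer 730–350 hPa: Δp = 380 hPa = 38000 Pa, q̄ = 0.00096 kg/kg → 0.00096 × 38000 / 9.8 = 3.72 mm
PW = 7.44 + 3.72 = 11.16 ≈ 11.2 mm.

PW ≈ 11.2 mm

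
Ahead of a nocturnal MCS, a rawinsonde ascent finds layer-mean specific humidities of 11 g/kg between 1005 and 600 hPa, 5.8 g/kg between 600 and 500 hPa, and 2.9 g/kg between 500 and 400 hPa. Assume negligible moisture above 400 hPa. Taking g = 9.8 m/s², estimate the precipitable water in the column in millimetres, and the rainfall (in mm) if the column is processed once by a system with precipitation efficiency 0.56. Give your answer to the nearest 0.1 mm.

PW ≈ 54.3 mm; rainfall ≈ 30.4 mm

Precipitable water is the column-integrated vapour mass per unit area: PW = (1/g) Σ q̄ Δp, with q in kg/kg and Δp in Pa (1 kg/m² of water = 1 mm).
Layer 1005–600 hPa: Δp = 405 hPa = 40500 Pa, q̄ = 0.011 kg/kg → 0.011 × 40500 / 9.8 = 45.46 mm
Layer 600–500 hPa: Δp = 100 hPa = 10000 Pa, q̄ = 0.0058 kg/kg → 0.0058 × 10000 / 9.8 = 5.92 mm
Layer 500–400 hPa: Δp = 100 hPa = 10000 Pa, q̄ = 0.0029 kg/kg → 0.0029 × 10000 / 9.8 = 2.96 mm
PW = 45.46 + 5.92 + 2.96 = 54.34 ≈ 54.3 mm.
Rainfall = ε × PW = 0.56 × 54.3 = 30.4 mm.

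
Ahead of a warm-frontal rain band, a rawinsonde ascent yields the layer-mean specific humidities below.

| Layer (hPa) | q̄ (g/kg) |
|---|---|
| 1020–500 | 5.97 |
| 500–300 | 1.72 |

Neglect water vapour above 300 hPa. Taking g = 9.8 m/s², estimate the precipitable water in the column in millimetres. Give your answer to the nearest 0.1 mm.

Precipitable water is the column-integrated vapour mass per unit area: PW = (1/g) Σ q̄ Δp, with q in kg/kg and Δp in Pa (1 kg/m² of water = 1 mm).
Layer 1020–500 hPa: Δp = 520 hPa = 52000 Pa, q̄ = 0.00597 kg/kg → 0.00597 × 52000 / 9.8 = 31.68 mm
Layer 500–300 hPa: Δp = 200 hPa = 20000 Pa, q̄ = 0.00172 kg/kg → 0.00172 × 20000 / 9.8 = 3.51 mm
PW = 31.68 + 3.51 = 35.19 ≈ 35.2 mm.

PW ≈ 35.2 mm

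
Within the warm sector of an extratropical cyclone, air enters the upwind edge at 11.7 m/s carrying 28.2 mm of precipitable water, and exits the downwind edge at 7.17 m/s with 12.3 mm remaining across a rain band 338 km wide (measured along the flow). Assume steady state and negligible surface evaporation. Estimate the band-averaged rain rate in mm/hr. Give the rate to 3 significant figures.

Column moisture flux per unit crosswind length is F = V × PW.
Inflow: F_in = 11.7 × 28.2 = 329.94 mm·m/s
Outflow: F_out = 7.17 × 12.3 = 88.191 mm·m/s
Steady-state rate R = (F_in − F_out)/L = (329.94 − 88.191) / 338000 m = 7.152e-04 mm/s.
R = 7.152e-04 × 3600 = 2.57 mm/hr.

R ≈ 2.57 mm/hr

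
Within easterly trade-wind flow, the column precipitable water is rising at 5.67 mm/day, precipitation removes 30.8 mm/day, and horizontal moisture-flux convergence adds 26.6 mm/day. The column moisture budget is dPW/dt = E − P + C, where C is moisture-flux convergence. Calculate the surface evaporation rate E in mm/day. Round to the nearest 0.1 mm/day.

dPW/dt = +5.67 mm/day.
E = dPW/dt + P − C = (+5.67) + 30.8 − (26.6) = 9.9 mm/day.

E ≈ 9.9 mm/day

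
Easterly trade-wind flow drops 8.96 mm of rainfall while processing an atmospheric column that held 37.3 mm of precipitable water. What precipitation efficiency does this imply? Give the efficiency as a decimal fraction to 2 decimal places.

ε ≈ 0.24

ε = rainfall / PW = 8.96 / 37.3 = 0.24.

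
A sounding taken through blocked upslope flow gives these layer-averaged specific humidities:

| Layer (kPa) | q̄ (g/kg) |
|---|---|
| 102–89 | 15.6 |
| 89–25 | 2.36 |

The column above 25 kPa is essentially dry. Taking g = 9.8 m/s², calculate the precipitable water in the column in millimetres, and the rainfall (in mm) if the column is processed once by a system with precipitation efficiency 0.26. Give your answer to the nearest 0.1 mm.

Precipitable water is the column-integrated vapour mass per unit area: PW = (1/g) Σ q̄ Δp, with q in kg/kg and Δp in Pa (1 kg/m² of water = 1 mm).
Layer 102–89 kPa: Δp = 130 hPa = 13000 Pa, q̄ = 0.0156 kg/kg → 0.0156 × 13000 / 9.8 = 20.69 mm
Layer 89–25 kPa: Δp = 640 hPa = 64000 Pa, q̄ = 0.00236 kg/kg → 0.00236 × 64000 / 9.8 = 15.41 mm
PW = 20.69 + 15.41 = 36.10 ≈ 36.1 mm.
Rainfall = ε × PW = 0.26 × 36.1 = 9.4 mm.

PW ≈ 36.1 mm; rainfall ≈ 9.4 mm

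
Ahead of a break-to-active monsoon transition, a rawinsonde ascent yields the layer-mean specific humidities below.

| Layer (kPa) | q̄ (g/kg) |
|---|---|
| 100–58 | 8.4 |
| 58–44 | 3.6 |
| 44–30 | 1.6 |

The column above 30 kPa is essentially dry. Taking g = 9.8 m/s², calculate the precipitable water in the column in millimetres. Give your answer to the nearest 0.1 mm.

PW ≈ 43.4 mm

Precipitable water is the column-integrated vapour mass per unit area: PW = (1/g) Σ q̄ Δp, with q in kg/kg and Δp in Pa (1 kg/m² of water = 1 mm).
Layer 100–58 kPa: Δp = 420 hPa = 42000 Pa, q̄ = 0.0084 kg/kg → 0.0084 × 42000 / 9.8 = 36.00 mm
Layer 58–44 kPa: Δp = 140 hPa = 14000 Pa, q̄ = 0.0036 kg/kg → 0.0036 × 14000 / 9.8 = 5.14 mm
Layer 44–30 kPa: Δp = 140 hPa = 14000 Pa, q̄ = 0.0016 kg/kg → 0.0016 × 14000 / 9.8 = 2.29 mm
PW = 36.00 + 5.14 + 2.29 = 43.43 ≈ 43.4 mm.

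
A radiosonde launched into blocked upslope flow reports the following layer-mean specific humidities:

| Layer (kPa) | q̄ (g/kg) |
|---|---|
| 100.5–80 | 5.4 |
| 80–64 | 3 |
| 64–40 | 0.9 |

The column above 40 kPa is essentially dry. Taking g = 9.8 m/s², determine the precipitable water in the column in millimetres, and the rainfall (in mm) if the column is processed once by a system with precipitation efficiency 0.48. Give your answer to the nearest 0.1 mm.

Precipitable water is the column-integrated vapour mass per unit area: PW = (1/g) Σ q̄ Δp, with q in kg/kg and Δp in Pa (1 kg/m² of water = 1 mm).
Layer 100.5–80 kPa: Δp = 205 hPa = 20500 Pa, q̄ = 0.0054 kg/kg → 0.0054 × 20500 / 9.8 = 11.30 mm
Layer 80–64 kPa: Δp = 160 hPa = 16000 Pa, q̄ = 0.003 kg/kg → 0.003 × 16000 / 9.8 = 4.90 mm
Layer 64–40 kPa: Δp = 240 hPa = 24000 Pa, q̄ = 0.0009 kg/kg → 0.0009 × 24000 / 9.8 = 2.20 mm
PW = 11.30 + 4.90 + 2.20 = 18.40 ≈ 18.4 mm.
Rainfall = ε × PW = 0.48 × 18.4 = 8.8 mm.

PW ≈ 18.4 mm; rainfall ≈ 8.8 mm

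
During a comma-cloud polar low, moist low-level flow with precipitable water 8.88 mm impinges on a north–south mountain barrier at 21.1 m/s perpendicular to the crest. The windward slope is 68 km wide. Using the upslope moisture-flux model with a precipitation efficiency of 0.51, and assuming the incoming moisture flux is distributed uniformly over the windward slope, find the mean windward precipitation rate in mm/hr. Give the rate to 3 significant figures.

R ≈ 5.06 mm/hr

Incoming column moisture flux per unit ridge length: F = V × PW = 21.1 × 8.88 = 187.368 mm·m/s.
Spread over the 68 km slope with efficiency ε = 0.51: R = ε·F/W = 0.51 × 187.368 / 68000 m = 1.405e-03 mm/s.
R = 1.405e-03 × 3600 = 5.06 mm/hr.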